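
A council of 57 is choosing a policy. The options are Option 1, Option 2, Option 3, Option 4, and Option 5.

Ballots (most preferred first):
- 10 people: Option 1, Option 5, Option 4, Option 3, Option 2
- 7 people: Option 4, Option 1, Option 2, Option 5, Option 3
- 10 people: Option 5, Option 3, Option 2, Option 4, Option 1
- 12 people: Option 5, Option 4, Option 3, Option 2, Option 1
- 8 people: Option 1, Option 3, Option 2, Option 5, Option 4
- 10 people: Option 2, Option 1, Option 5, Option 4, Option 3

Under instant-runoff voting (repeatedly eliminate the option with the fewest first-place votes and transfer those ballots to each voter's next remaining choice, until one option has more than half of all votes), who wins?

Option 1

Round 1: Option 1 18, Option 2 10, Option 3 0, Option 4 7, Option 5 22. Option 3 eliminated.
Round 2: Option 1 18, Option 2 10, Option 4 7, Option 5 22. Option 4 eliminated.
Round 3: Option 1 25, Option 2 10, Option 5 22. Option 2 eliminated.
Round 4: Option 1 35, Option 5 22. Option 1 has a majority (≥29).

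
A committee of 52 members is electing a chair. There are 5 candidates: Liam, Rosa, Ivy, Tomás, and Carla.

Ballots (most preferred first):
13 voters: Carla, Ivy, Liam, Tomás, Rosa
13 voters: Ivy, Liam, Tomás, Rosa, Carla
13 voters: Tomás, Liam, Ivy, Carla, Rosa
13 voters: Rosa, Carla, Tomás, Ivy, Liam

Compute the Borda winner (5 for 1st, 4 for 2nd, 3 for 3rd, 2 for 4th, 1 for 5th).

Ivy

Liam: 13×3 + 13×4 + 13×4 + 13×1 = 156
Rosa: 13×1 + 13×2 + 13×1 + 13×5 = 117
Ivy: 13×4 + 13×5 + 13×3 + 13×2 = 182
Tomás: 13×2 + 13×3 + 13×5 + 13×3 = 169
Carla: 13×5 + 13×1 + 13×2 + 13×4 = 156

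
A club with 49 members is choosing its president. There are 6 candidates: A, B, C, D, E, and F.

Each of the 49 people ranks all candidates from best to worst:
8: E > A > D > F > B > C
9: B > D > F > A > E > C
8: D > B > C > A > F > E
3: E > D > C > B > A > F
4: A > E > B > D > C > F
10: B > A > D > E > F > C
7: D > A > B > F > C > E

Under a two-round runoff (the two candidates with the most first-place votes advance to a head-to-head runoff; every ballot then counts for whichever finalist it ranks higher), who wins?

D

Round 1 first-place votes: A 4, B 19, C 0, D 15, E 11, F 0. B and D advance.
Runoff: B is ranked above D on 23 ballots, D above B on 26.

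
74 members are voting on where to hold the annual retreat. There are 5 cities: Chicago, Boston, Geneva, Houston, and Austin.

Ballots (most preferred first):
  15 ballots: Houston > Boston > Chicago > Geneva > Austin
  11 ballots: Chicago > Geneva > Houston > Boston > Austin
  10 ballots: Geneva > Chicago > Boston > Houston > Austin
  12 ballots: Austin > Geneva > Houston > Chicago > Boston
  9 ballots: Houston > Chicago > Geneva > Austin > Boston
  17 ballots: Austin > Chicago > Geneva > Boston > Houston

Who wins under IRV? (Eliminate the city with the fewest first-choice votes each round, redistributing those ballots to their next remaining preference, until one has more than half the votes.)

Round 1: Chicago 11, Boston 0, Geneva 10, Houston 24, Austin 29. Boston eliminated.
Round 2: Chicago 11, Geneva 10, Houston 24, Austin 29. Geneva eliminated.
Round 3: Chicago 21, Houston 24, Austin 29. Chicago eliminated.
Round 4: Houston 45, Austin 29. Houston has a majority (≥38).

Houston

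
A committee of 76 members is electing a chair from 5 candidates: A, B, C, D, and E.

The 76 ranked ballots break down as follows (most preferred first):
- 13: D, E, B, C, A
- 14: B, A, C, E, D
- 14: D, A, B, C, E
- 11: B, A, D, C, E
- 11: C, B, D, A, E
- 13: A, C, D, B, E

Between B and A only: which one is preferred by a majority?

B is ranked above A on 49 ballots; A above B on 27.

B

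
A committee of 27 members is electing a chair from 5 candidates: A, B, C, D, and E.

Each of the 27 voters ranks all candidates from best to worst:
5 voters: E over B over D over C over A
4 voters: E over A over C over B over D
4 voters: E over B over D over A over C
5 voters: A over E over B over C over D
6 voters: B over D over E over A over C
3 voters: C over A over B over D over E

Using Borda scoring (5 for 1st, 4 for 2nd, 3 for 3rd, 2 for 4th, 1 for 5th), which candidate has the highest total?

A: 5×1 + 4×4 + 4×2 + 5×5 + 6×2 + 3×4 = 78
B: 5×4 + 4×2 + 4×4 + 5×3 + 6×5 + 3×3 = 98
C: 5×2 + 4×3 + 4×1 + 5×2 + 6×1 + 3×5 = 57
D: 5×3 + 4×1 + 4×3 + 5×1 + 6×4 + 3×2 = 66
E: 5×5 + 4×5 + 4×5 + 5×4 + 6×3 + 3×1 = 106

E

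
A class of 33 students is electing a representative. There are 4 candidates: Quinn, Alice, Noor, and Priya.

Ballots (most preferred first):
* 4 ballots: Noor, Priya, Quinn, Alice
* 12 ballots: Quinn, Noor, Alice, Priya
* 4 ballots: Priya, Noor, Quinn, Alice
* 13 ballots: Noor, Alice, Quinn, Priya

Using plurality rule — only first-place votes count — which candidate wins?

Noor

First-place votes: Quinn 12, Alice 0, Noor 17, Priya 4.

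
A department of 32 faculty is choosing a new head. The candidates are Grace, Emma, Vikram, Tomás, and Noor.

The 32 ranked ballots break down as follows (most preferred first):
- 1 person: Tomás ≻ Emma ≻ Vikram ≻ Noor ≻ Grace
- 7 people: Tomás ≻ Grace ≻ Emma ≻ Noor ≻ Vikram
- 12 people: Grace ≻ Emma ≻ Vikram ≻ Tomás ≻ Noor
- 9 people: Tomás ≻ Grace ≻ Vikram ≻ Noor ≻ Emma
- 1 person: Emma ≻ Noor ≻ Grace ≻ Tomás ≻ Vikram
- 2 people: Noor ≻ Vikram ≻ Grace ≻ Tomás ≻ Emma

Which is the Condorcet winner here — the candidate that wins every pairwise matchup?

Tomás

Tomás vs Grace: 17–15
Tomás vs Emma: 19–13
Tomás vs Vikram: 18–14
Tomás vs Noor: 29–3
Tomás beats every other candidate.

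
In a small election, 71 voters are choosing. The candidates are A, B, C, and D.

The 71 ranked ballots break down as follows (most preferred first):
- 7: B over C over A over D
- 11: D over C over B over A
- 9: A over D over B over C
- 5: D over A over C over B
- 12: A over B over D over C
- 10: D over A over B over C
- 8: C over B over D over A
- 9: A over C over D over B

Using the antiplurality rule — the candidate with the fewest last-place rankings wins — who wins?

Last-place votes: A 19, B 14, C 31, D 7.

D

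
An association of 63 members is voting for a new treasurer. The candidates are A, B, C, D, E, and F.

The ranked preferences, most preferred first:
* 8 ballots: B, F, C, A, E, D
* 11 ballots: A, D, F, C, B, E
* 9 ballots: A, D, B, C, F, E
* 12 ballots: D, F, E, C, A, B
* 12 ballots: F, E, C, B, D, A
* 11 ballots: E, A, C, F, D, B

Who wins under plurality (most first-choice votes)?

First-place votes: A 20, B 8, C 0, D 12, E 11, F 12.

A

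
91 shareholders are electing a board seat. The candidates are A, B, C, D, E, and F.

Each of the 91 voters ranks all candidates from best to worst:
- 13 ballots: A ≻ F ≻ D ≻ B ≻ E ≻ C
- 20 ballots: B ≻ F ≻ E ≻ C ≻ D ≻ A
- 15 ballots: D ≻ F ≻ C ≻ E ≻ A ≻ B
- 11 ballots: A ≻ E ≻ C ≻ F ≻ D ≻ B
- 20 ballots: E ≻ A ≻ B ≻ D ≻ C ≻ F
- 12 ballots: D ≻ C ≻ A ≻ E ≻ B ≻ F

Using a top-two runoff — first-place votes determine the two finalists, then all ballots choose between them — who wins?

Round 1 first-place votes: A 24, B 20, C 0, D 27, E 20, F 0. D and A advance.
Runoff: D is ranked above A on 47 ballots, A above D on 44.

D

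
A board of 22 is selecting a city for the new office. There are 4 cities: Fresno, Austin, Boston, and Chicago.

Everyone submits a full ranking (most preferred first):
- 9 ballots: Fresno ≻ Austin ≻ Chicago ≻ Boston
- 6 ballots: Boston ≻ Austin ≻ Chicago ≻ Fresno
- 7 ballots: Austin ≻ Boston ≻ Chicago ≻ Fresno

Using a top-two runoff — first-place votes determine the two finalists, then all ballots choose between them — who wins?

Austin

Round 1 first-place votes: Fresno 9, Austin 7, Boston 6, Chicago 0. Fresno and Austin advance.
Runoff: Fresno is ranked above Austin on 9 ballots, Austin above Fresno on 13.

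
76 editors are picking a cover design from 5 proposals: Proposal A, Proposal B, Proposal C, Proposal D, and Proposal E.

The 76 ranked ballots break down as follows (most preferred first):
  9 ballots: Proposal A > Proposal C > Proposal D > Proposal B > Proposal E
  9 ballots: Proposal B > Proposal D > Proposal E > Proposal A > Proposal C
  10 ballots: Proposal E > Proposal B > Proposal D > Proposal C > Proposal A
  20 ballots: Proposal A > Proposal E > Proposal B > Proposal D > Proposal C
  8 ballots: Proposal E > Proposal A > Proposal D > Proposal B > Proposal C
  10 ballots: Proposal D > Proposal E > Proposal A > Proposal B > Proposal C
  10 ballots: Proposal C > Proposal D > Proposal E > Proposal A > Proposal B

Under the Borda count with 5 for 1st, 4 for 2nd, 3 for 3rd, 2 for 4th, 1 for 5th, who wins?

Proposal A: 9×5 + 9×2 + 10×1 + 20×5 + 8×4 + 10×3 + 10×2 = 255
Proposal B: 9×2 + 9×5 + 10×4 + 20×3 + 8×2 + 10×2 + 10×1 = 209
Proposal C: 9×4 + 9×1 + 10×2 + 20×1 + 8×1 + 10×1 + 10×5 = 153
Proposal D: 9×3 + 9×4 + 10×3 + 20×2 + 8×3 + 10×5 + 10×4 = 247
Proposal E: 9×1 + 9×3 + 10×5 + 20×4 + 8×5 + 10×4 + 10×3 = 276

Proposal E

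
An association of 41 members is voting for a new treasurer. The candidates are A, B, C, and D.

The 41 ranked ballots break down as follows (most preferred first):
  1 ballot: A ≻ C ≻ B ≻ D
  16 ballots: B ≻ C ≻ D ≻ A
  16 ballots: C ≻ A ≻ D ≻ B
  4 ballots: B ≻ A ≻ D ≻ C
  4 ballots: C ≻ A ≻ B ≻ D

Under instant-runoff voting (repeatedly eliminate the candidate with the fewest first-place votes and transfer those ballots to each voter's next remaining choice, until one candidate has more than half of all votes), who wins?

C

Round 1: A 1, B 20, C 20, D 0. D eliminated.
Round 2: A 1, B 20, C 20. A eliminated.
Round 3: B 20, C 21. C has a majority (≥21).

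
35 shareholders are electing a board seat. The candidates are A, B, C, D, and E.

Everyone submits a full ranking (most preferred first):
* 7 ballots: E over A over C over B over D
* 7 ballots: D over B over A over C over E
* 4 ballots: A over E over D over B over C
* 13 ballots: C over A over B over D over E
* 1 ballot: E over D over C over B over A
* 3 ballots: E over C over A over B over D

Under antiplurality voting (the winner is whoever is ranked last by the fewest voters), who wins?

B

Last-place votes: A 1, B 0, C 4, D 10, E 20.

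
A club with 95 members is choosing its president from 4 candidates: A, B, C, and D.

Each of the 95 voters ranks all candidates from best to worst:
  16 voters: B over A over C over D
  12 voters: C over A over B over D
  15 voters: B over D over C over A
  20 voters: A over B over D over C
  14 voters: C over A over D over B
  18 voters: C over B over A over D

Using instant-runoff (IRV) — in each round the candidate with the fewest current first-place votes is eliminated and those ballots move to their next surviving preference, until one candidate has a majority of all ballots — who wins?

Round 1: A 20, B 31, C 44, D 0. D eliminated.
Round 2: A 20, B 31, C 44. A eliminated.
Round 3: B 51, C 44. B has a majority (≥48).

B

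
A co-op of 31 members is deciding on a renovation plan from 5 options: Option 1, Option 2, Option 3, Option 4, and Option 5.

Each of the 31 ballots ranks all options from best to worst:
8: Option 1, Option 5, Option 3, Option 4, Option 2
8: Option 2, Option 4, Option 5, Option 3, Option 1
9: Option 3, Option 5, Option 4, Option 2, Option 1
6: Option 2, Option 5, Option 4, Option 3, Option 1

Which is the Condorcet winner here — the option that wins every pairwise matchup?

Option 5

Option 5 vs Option 1: 23–8
Option 5 vs Option 2: 17–14
Option 5 vs Option 3: 22–9
Option 5 vs Option 4: 23–8
Option 5 beats every other option.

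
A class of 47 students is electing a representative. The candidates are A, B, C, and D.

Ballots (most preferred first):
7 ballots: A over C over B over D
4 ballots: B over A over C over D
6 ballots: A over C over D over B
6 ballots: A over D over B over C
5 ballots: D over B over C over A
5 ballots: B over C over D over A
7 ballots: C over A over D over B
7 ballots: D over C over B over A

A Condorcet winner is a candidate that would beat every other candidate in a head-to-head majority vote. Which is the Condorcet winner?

C

C vs A: 24–23
C vs B: 27–20
C vs D: 29–18
C beats every other candidate.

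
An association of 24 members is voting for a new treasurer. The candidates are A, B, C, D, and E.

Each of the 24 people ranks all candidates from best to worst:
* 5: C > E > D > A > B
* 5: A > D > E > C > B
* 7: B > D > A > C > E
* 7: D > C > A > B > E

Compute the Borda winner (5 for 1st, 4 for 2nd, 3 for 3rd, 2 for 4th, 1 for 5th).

A: 5×2 + 5×5 + 7×3 + 7×3 = 77
B: 5×1 + 5×1 + 7×5 + 7×2 = 59
C: 5×5 + 5×2 + 7×2 + 7×4 = 77
D: 5×3 + 5×4 + 7×4 + 7×5 = 98
E: 5×4 + 5×3 + 7×1 + 7×1 = 49

D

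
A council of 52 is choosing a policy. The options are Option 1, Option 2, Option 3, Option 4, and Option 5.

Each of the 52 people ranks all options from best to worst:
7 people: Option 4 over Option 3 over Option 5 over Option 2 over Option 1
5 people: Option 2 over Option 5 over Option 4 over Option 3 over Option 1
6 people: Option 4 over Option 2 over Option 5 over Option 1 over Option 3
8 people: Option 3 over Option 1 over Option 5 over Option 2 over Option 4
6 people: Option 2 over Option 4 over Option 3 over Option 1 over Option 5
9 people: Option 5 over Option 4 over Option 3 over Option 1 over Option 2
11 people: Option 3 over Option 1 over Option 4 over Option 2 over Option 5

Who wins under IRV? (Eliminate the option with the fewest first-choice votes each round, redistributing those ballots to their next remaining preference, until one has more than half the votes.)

Round 1: Option 1 0, Option 2 11, Option 3 19, Option 4 13, Option 5 9. Option 1 eliminated.
Round 2: Option 2 11, Option 3 19, Option 4 13, Option 5 9. Option 5 eliminated.
Round 3: Option 2 11, Option 3 19, Option 4 22. Option 2 eliminated.
Round 4: Option 3 19, Option 4 33. Option 4 has a majority (≥27).

Option 4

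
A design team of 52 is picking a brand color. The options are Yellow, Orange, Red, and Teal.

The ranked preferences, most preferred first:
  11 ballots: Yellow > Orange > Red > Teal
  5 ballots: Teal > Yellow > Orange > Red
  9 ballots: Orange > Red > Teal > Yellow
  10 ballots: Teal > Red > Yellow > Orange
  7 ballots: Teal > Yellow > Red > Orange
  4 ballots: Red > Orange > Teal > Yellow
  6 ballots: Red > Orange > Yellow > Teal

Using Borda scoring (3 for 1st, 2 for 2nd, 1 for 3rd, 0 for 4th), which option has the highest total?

Red

Yellow: 11×3 + 5×2 + 9×0 + 10×1 + 7×2 + 4×0 + 6×1 = 73
Orange: 11×2 + 5×1 + 9×3 + 10×0 + 7×0 + 4×2 + 6×2 = 74
Red: 11×1 + 5×0 + 9×2 + 10×2 + 7×1 + 4×3 + 6×3 = 86
Teal: 11×0 + 5×3 + 9×1 + 10×3 + 7×3 + 4×1 + 6×0 = 79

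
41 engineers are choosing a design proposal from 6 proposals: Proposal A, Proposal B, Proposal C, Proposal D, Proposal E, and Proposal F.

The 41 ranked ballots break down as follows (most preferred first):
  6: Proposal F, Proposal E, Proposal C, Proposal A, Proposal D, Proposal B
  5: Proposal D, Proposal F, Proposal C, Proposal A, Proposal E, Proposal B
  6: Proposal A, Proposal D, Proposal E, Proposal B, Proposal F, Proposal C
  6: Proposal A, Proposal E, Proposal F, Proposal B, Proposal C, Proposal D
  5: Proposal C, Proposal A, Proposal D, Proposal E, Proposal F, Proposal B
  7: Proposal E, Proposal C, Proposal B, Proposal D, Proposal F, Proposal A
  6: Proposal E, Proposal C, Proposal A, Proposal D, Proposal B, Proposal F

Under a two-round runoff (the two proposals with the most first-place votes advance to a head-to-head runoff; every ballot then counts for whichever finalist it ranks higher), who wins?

Round 1 first-place votes: Proposal A 12, Proposal B 0, Proposal C 5, Proposal D 5, Proposal E 13, Proposal F 6. Proposal E and Proposal A advance.
Runoff: Proposal E is ranked above Proposal A on 19 ballots, Proposal A above Proposal E on 22.

Proposal A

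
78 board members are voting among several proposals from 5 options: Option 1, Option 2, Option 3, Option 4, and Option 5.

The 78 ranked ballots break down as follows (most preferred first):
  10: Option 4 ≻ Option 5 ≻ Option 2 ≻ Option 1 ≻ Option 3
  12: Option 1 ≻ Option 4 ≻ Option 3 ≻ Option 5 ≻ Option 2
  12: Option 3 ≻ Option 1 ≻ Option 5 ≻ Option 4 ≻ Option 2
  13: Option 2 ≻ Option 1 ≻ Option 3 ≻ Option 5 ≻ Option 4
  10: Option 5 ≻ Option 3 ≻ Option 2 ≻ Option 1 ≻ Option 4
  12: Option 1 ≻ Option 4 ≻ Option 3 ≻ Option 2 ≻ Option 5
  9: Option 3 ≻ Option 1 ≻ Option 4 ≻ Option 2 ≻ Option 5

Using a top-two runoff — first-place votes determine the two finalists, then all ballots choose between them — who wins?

Option 1

Round 1 first-place votes: Option 1 24, Option 2 13, Option 3 21, Option 4 10, Option 5 10. Option 1 and Option 3 advance.
Runoff: Option 1 is ranked above Option 3 on 47 ballots, Option 3 above Option 1 on 31.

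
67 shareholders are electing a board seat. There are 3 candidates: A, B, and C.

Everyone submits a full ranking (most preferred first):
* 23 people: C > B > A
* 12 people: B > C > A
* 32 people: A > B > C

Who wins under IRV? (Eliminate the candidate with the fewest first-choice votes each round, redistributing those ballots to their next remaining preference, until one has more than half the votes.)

Round 1: A 32, B 12, C 23. B eliminated.
Round 2: A 32, C 35. C has a majority (≥34).

C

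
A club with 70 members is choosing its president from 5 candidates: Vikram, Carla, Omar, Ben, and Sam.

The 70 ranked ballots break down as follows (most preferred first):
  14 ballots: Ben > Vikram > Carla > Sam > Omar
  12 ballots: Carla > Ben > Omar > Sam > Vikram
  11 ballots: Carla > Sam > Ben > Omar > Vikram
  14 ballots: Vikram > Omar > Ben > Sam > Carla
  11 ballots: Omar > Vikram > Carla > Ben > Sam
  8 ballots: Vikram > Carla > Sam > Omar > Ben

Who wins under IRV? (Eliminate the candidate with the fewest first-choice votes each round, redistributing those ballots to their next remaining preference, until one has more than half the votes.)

Vikram

Round 1: Vikram 22, Carla 23, Omar 11, Ben 14, Sam 0. Sam eliminated.
Round 2: Vikram 22, Carla 23, Omar 11, Ben 14. Omar eliminated.
Round 3: Vikram 33, Carla 23, Ben 14. Ben eliminated.
Round 4: Vikram 47, Carla 23. Vikram has a majority (≥36).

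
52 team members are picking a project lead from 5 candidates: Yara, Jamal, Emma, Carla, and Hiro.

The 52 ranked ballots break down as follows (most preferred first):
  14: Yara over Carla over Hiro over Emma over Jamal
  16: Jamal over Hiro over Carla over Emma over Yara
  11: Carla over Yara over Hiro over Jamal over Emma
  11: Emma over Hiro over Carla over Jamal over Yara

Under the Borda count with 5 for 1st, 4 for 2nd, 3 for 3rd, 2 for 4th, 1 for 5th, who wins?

Carla

Yara: 14×5 + 16×1 + 11×4 + 11×1 = 141
Jamal: 14×1 + 16×5 + 11×2 + 11×2 = 138
Emma: 14×2 + 16×2 + 11×1 + 11×5 = 126
Carla: 14×4 + 16×3 + 11×5 + 11×3 = 192
Hiro: 14×3 + 16×4 + 11×3 + 11×4 = 183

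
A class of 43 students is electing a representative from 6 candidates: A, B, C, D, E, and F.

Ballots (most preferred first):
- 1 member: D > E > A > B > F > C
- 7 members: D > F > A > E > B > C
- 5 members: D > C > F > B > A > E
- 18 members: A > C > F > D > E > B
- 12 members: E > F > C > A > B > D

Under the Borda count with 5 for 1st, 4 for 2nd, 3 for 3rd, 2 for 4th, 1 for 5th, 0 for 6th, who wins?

A: 1×3 + 7×3 + 5×1 + 18×5 + 12×2 = 143
B: 1×2 + 7×1 + 5×2 + 18×0 + 12×1 = 31
C: 1×0 + 7×0 + 5×4 + 18×4 + 12×3 = 128
D: 1×5 + 7×5 + 5×5 + 18×2 + 12×0 = 101
E: 1×4 + 7×2 + 5×0 + 18×1 + 12×5 = 96
F: 1×1 + 7×4 + 5×3 + 18×3 + 12×4 = 146

F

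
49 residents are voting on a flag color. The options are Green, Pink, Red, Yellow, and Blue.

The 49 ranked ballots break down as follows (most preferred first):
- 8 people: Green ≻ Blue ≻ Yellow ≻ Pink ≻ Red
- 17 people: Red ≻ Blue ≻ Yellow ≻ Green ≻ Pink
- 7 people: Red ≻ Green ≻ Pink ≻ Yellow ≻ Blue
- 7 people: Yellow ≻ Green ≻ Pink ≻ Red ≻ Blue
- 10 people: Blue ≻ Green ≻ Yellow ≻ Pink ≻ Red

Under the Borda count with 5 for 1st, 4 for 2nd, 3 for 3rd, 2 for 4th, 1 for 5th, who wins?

Green

Green: 8×5 + 17×2 + 7×4 + 7×4 + 10×4 = 170
Pink: 8×2 + 17×1 + 7×3 + 7×3 + 10×2 = 95
Red: 8×1 + 17×5 + 7×5 + 7×2 + 10×1 = 152
Yellow: 8×3 + 17×3 + 7×2 + 7×5 + 10×3 = 154
Blue: 8×4 + 17×4 + 7×1 + 7×1 + 10×5 = 164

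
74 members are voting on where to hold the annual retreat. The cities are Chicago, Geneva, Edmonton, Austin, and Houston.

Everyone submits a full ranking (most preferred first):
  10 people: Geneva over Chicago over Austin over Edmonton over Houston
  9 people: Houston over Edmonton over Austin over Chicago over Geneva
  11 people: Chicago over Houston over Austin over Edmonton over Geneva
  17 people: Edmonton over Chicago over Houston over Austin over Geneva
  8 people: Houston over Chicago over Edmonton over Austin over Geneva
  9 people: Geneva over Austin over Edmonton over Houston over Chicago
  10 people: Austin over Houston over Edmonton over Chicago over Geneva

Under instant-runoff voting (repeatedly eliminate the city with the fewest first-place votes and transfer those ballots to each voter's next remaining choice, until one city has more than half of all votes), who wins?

Houston

Round 1: Chicago 11, Geneva 19, Edmonton 17, Austin 10, Houston 17. Austin eliminated.
Round 2: Chicago 11, Geneva 19, Edmonton 17, Houston 27. Chicago eliminated.
Round 3: Geneva 19, Edmonton 17, Houston 38. Houston has a majority (≥38).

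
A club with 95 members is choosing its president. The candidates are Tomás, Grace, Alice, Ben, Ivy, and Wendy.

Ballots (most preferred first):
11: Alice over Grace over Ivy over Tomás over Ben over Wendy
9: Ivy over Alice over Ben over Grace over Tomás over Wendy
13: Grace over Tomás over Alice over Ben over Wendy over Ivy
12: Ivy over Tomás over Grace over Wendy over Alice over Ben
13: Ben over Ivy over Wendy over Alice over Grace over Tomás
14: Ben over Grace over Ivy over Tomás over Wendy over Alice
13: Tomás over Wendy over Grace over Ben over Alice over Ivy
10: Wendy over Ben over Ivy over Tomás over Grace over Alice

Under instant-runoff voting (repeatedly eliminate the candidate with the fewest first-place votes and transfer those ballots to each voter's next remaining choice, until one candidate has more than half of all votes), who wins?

Round 1: Tomás 13, Grace 13, Alice 11, Ben 27, Ivy 21, Wendy 10. Wendy eliminated.
Round 2: Tomás 13, Grace 13, Alice 11, Ben 37, Ivy 21. Alice eliminated.
Round 3: Tomás 13, Grace 24, Ben 37, Ivy 21. Tomás eliminated.
Round 4: Grace 37, Ben 37, Ivy 21. Ivy eliminated.
Round 5: Grace 49, Ben 46. Grace has a majority (≥48).

Grace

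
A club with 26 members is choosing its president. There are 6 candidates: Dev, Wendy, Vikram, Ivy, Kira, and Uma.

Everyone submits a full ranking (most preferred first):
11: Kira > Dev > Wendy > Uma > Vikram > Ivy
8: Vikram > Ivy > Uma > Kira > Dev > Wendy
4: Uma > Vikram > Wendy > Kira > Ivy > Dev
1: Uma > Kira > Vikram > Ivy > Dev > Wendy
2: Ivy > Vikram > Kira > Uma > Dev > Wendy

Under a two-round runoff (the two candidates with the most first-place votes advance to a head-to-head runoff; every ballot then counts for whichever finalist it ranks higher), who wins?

Vikram

Round 1 first-place votes: Dev 0, Wendy 0, Vikram 8, Ivy 2, Kira 11, Uma 5. Kira and Vikram advance.
Runoff: Kira is ranked above Vikram on 12 ballots, Vikram above Kira on 14.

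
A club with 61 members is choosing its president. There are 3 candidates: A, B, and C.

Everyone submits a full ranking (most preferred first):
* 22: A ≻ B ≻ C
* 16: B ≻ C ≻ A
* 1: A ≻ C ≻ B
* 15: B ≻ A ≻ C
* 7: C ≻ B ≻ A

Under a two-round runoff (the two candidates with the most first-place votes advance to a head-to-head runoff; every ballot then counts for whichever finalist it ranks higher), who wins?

Round 1 first-place votes: A 23, B 31, C 7. B and A advance.
Runoff: B is ranked above A on 38 ballots, A above B on 23.

B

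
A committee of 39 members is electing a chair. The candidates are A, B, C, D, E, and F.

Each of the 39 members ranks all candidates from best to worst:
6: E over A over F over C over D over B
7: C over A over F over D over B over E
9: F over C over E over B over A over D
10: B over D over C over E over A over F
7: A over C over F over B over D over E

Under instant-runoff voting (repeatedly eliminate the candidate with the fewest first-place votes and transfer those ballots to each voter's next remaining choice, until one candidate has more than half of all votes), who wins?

A

Round 1: A 7, B 10, C 7, D 0, E 6, F 9. D eliminated.
Round 2: A 7, B 10, C 7, E 6, F 9. E eliminated.
Round 3: A 13, B 10, C 7, F 9. C eliminated.
Round 4: A 20, B 10, F 9. A has a majority (≥20).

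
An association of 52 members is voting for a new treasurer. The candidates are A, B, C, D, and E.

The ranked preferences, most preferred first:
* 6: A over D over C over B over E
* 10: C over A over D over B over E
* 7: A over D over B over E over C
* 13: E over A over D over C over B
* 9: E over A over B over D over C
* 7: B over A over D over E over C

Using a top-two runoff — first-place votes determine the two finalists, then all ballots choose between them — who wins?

A

Round 1 first-place votes: A 13, B 7, C 10, D 0, E 22. E and A advance.
Runoff: E is ranked above A on 22 ballots, A above E on 30.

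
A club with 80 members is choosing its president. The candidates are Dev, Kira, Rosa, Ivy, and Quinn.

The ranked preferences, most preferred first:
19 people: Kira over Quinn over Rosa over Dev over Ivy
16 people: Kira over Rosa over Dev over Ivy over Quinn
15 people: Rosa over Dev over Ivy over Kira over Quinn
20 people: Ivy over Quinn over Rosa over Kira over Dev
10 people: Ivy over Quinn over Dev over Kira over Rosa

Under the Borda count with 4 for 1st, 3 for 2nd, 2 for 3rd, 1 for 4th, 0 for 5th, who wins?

Dev: 19×1 + 16×2 + 15×3 + 20×0 + 10×2 = 116
Kira: 19×4 + 16×4 + 15×1 + 20×1 + 10×1 = 185
Rosa: 19×2 + 16×3 + 15×4 + 20×2 + 10×0 = 186
Ivy: 19×0 + 16×1 + 15×2 + 20×4 + 10×4 = 166
Quinn: 19×3 + 16×0 + 15×0 + 20×3 + 10×3 = 147

Rosa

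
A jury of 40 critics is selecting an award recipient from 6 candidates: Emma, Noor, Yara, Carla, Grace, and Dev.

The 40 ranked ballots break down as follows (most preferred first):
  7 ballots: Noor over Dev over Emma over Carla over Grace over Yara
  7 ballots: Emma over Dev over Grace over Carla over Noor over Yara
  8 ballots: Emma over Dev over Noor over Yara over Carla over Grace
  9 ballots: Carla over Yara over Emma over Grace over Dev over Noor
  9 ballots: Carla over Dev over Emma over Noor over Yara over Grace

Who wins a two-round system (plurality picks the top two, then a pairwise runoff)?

Round 1 first-place votes: Emma 15, Noor 7, Yara 0, Carla 18, Grace 0, Dev 0. Carla and Emma advance.
Runoff: Carla is ranked above Emma on 18 ballots, Emma above Carla on 22.

Emma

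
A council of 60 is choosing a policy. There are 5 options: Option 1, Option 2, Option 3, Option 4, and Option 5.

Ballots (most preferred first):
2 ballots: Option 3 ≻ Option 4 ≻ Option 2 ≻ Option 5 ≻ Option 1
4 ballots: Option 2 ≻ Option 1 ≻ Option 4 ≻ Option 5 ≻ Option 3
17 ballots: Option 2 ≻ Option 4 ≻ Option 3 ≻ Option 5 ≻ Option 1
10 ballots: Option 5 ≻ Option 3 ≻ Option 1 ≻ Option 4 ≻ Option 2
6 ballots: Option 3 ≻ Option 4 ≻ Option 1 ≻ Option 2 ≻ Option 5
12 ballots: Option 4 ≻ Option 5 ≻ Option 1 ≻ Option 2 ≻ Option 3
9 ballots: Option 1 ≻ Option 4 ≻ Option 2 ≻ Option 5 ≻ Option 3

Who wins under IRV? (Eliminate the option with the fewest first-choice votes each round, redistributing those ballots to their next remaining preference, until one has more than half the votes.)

Option 4

Round 1: Option 1 9, Option 2 21, Option 3 8, Option 4 12, Option 5 10. Option 3 eliminated.
Round 2: Option 1 9, Option 2 21, Option 4 20, Option 5 10. Option 1 eliminated.
Round 3: Option 2 21, Option 4 29, Option 5 10. Option 5 eliminated.
Round 4: Option 2 21, Option 4 39. Option 4 has a majority (≥31).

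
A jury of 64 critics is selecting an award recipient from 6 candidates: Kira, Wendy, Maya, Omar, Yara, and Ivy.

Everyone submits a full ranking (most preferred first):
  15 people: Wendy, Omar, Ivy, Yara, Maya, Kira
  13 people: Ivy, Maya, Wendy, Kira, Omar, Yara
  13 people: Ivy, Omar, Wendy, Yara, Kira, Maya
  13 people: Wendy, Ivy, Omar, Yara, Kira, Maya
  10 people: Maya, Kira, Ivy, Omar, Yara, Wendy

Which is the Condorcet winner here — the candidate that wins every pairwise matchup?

Ivy vs Kira: 54–10
Ivy vs Wendy: 36–28
Ivy vs Maya: 54–10
Ivy vs Omar: 49–15
Ivy vs Yara: 64–0
Ivy beats every other candidate.

Ivy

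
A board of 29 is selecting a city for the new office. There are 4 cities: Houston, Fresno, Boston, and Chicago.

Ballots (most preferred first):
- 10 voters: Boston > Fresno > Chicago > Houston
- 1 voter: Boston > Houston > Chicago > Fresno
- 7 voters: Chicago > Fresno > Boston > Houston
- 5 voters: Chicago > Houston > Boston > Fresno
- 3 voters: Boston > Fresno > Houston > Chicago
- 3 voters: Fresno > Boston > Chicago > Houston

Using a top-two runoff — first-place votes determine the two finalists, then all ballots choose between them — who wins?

Round 1 first-place votes: Houston 0, Fresno 3, Boston 14, Chicago 12. Boston and Chicago advance.
Runoff: Boston is ranked above Chicago on 17 ballots, Chicago above Boston on 12.

Boston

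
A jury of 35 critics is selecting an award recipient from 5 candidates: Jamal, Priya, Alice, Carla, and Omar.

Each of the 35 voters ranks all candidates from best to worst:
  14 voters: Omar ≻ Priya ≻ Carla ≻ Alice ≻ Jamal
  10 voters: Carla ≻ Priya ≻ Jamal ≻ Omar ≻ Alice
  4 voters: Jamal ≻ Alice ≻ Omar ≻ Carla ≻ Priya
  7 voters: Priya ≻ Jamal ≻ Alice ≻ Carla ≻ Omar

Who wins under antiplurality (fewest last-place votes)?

Carla

Last-place votes: Jamal 14, Priya 4, Alice 10, Carla 0, Omar 7.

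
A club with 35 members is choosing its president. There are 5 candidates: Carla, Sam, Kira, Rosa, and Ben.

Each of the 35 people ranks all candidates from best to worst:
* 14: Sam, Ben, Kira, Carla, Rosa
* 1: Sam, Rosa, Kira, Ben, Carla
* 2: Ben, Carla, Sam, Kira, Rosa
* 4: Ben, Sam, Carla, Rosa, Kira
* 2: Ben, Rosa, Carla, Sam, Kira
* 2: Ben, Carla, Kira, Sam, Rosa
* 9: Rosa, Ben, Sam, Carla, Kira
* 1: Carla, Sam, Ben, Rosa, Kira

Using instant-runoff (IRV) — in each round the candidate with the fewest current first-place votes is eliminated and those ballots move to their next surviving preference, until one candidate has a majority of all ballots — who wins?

Ben

Round 1: Carla 1, Sam 15, Kira 0, Rosa 9, Ben 10. Kira eliminated.
Round 2: Carla 1, Sam 15, Rosa 9, Ben 10. Carla eliminated.
Round 3: Sam 16, Rosa 9, Ben 10. Rosa eliminated.
Round 4: Sam 16, Ben 19. Ben has a majority (≥18).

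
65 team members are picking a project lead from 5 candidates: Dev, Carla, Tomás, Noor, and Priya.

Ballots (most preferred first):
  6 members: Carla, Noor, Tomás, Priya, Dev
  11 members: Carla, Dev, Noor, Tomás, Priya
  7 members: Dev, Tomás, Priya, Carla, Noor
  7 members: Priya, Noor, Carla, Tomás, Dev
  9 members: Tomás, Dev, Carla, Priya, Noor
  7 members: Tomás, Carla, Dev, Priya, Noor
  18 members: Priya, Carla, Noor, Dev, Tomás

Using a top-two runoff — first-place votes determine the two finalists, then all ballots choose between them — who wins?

Carla

Round 1 first-place votes: Dev 7, Carla 17, Tomás 16, Noor 0, Priya 25. Priya and Carla advance.
Runoff: Priya is ranked above Carla on 32 ballots, Carla above Priya on 33.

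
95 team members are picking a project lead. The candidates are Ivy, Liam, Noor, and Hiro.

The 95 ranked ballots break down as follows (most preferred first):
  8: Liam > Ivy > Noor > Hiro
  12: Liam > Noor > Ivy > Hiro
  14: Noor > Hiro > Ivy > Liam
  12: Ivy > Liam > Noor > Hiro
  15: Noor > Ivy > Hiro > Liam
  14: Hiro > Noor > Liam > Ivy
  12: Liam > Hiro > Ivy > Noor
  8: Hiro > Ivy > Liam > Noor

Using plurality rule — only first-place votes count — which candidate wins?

Liam

First-place votes: Ivy 12, Liam 32, Noor 29, Hiro 22.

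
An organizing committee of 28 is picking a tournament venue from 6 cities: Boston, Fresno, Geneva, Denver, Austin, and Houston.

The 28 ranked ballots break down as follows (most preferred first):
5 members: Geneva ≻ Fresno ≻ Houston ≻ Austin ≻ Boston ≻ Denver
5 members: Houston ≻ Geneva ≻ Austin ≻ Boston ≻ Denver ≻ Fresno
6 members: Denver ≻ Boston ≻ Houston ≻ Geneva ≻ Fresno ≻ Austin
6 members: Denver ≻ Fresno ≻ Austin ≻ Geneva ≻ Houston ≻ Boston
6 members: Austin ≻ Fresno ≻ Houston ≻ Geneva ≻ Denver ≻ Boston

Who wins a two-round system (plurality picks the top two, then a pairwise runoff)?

Round 1 first-place votes: Boston 0, Fresno 0, Geneva 5, Denver 12, Austin 6, Houston 5. Denver and Austin advance.
Runoff: Denver is ranked above Austin on 12 ballots, Austin above Denver on 16.

Austin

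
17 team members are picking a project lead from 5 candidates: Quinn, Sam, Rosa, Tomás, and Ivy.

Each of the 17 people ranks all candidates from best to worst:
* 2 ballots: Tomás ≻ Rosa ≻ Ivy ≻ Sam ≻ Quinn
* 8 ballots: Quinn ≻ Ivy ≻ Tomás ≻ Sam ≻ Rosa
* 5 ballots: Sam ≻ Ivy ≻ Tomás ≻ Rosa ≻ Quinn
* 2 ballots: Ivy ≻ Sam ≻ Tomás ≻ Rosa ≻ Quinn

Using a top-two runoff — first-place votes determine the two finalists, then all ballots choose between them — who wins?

Round 1 first-place votes: Quinn 8, Sam 5, Rosa 0, Tomás 2, Ivy 2. Quinn and Sam advance.
Runoff: Quinn is ranked above Sam on 8 ballots, Sam above Quinn on 9.

Sam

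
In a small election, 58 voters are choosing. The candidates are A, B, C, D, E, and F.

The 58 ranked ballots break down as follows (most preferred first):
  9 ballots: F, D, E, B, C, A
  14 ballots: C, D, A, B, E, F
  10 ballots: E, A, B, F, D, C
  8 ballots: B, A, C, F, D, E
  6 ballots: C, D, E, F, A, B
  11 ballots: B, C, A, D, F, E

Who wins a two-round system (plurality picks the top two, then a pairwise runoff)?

B

Round 1 first-place votes: A 0, B 19, C 20, D 0, E 10, F 9. C and B advance.
Runoff: C is ranked above B on 20 ballots, B above C on 38.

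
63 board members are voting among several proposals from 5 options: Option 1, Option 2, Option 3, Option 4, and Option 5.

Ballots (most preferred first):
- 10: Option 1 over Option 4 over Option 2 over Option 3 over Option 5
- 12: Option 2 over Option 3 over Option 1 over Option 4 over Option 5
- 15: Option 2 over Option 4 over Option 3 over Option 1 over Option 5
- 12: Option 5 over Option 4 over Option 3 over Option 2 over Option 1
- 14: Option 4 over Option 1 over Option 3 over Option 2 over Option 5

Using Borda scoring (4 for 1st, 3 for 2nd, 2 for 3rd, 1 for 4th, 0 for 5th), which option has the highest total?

Option 1: 10×4 + 12×2 + 15×1 + 12×0 + 14×3 = 121
Option 2: 10×2 + 12×4 + 15×4 + 12×1 + 14×1 = 154
Option 3: 10×1 + 12×3 + 15×2 + 12×2 + 14×2 = 128
Option 4: 10×3 + 12×1 + 15×3 + 12×3 + 14×4 = 179
Option 5: 10×0 + 12×0 + 15×0 + 12×4 + 14×0 = 48

Option 4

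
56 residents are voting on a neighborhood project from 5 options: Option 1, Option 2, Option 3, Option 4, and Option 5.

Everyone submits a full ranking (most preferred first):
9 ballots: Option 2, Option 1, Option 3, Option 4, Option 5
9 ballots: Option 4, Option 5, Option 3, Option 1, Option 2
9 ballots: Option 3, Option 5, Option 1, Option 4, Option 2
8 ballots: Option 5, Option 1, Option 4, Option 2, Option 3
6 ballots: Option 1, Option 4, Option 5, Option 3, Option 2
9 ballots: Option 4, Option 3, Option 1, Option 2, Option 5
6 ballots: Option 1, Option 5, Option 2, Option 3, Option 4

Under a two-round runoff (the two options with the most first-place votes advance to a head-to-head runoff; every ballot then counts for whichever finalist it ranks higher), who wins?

Round 1 first-place votes: Option 1 12, Option 2 9, Option 3 9, Option 4 18, Option 5 8. Option 4 and Option 1 advance.
Runoff: Option 4 is ranked above Option 1 on 18 ballots, Option 1 above Option 4 on 38.

Option 1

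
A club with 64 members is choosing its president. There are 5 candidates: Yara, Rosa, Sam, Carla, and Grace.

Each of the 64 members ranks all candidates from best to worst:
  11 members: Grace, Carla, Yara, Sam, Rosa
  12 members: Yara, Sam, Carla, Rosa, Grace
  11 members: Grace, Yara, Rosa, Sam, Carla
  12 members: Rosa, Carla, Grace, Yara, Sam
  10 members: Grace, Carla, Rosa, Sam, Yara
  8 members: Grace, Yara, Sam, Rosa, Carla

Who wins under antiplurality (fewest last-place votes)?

Last-place votes: Yara 10, Rosa 11, Sam 12, Carla 19, Grace 12.

Yara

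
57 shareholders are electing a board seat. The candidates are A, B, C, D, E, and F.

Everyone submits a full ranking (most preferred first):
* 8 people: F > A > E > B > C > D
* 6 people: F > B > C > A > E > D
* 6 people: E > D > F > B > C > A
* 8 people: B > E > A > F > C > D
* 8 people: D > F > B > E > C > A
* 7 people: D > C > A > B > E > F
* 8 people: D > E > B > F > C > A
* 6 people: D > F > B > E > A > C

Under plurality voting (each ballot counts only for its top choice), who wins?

First-place votes: A 0, B 8, C 0, D 29, E 6, F 14.

D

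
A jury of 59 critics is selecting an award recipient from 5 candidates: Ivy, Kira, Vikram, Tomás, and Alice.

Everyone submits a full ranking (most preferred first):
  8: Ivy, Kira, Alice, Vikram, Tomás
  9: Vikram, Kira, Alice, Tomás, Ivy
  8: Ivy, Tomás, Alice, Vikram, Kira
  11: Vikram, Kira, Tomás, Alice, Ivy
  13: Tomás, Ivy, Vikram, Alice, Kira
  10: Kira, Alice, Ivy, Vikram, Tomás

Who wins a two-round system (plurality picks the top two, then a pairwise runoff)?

Ivy

Round 1 first-place votes: Ivy 16, Kira 10, Vikram 20, Tomás 13, Alice 0. Vikram and Ivy advance.
Runoff: Vikram is ranked above Ivy on 20 ballots, Ivy above Vikram on 39.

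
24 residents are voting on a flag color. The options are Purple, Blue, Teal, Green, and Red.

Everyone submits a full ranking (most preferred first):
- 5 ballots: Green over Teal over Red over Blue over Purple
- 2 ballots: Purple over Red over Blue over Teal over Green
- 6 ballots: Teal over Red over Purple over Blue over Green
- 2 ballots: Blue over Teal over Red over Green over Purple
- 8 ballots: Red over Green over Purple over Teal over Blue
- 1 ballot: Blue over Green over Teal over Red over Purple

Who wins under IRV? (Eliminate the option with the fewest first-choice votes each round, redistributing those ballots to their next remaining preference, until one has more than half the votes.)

Teal

Round 1: Purple 2, Blue 3, Teal 6, Green 5, Red 8. Purple eliminated.
Round 2: Blue 3, Teal 6, Green 5, Red 10. Blue eliminated.
Round 3: Teal 8, Green 6, Red 10. Green eliminated.
Round 4: Teal 14, Red 10. Teal has a majority (≥13).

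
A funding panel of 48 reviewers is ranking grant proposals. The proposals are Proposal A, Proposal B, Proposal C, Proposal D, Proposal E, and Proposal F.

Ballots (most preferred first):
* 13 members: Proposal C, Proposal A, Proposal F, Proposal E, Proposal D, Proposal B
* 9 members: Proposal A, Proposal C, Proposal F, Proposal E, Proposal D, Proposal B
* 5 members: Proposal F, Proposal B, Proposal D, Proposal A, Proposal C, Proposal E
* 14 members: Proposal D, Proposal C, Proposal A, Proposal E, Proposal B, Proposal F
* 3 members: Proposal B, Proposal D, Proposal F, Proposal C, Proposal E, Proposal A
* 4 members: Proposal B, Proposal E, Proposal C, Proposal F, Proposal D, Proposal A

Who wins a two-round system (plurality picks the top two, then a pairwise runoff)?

Proposal C

Round 1 first-place votes: Proposal A 9, Proposal B 7, Proposal C 13, Proposal D 14, Proposal E 0, Proposal F 5. Proposal D and Proposal C advance.
Runoff: Proposal D is ranked above Proposal C on 22 ballots, Proposal C above Proposal D on 26.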